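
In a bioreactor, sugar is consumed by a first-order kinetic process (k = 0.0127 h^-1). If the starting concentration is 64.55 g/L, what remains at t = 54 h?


S = S0 * exp(-k * t)
S = 64.55 * exp(-0.0127 * 54)
S = 32.5130 g/L

32.5130 g/L


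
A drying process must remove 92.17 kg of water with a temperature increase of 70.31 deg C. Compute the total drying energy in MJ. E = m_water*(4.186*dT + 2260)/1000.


E = m_water * (4.186 * dT + 2260) / 1000
= 92.17 * (4.186 * 70.31 + 2260) / 1000
= 235.4315 MJ

235.4315 MJ


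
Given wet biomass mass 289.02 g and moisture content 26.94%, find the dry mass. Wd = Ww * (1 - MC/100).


Wd = Ww * (1 - MC/100)
= 289.02 * (1 - 26.94/100)
= 211.1580 g

211.1580 g


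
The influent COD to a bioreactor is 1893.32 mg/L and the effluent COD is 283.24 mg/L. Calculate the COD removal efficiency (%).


eta = (COD_in - COD_out) / COD_in * 100
= (1893.32 - 283.24) / 1893.32 * 100
= 85.0400%

85.0400%


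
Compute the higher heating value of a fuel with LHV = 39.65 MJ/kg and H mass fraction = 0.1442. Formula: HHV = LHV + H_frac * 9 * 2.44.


HHV = LHV + H_frac * 9 * 2.44
= 39.65 + 0.1442 * 9 * 2.44
= 42.8166 MJ/kg

42.8166 MJ/kg


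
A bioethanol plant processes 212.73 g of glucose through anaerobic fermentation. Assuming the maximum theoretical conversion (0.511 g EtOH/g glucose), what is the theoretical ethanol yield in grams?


Theoretical ethanol yield: m_EtOH = 0.511 * m_glucose
m_EtOH = 0.511 * 212.73 = 108.7050 g

108.7050 g


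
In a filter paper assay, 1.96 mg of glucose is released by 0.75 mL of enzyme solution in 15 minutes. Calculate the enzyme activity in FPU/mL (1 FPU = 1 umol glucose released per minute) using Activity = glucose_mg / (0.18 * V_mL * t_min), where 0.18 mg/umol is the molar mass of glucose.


Activity = glucose_mg / (0.18 mg/umol * V_mL * t_min)
= 1.96 / (0.18 * 0.75 * 15)
= 0.9679 FPU/mL

0.9679 FPU/mL


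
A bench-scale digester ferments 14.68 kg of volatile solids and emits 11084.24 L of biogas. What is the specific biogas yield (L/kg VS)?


Y = V / VS
= 11084.24 / 14.68
= 755.0572 L/kg VS

755.0572 L/kg VS


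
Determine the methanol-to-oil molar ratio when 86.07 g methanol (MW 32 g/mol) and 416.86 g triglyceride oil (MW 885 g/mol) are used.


Molar ratio = n_MeOH / n_oil = (MeOH/32) / (oil/885) = (MeOH * 885) / (32 * oil)
= (86.07 * 885) / (32 * 416.86)
= 5.7102

5.7102


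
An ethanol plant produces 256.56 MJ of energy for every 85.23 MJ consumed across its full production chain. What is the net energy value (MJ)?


NEV = E_out - E_in
= 256.56 - 85.23
= 171.3300 MJ

171.3300 MJ


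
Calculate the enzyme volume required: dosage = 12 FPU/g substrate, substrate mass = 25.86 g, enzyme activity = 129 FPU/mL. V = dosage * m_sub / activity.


V = dosage * m_sub / activity
V = 12 * 25.86 / 129
V = 2.4056 mL

2.4056 mL


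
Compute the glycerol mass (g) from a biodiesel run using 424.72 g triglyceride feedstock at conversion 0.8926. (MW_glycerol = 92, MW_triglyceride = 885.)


glycerol = oil * conv * (92/885)
= 424.72 * 0.8926 * 92 / 885
= 39.4098 g

39.4098 g


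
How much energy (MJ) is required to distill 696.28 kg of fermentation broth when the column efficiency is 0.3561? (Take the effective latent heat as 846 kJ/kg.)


E = m * 846 / (eta * 1000)
= 696.28 * 846 / (0.3561 * 1000)
= 1654.1783 MJ

1654.1783 MJ


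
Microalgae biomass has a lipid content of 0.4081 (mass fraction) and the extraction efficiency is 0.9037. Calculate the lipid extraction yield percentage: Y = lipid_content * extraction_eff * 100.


Y = lipid_content * extraction_eff * 100
= 0.4081 * 0.9037 * 100
= 36.8800%

36.8800%


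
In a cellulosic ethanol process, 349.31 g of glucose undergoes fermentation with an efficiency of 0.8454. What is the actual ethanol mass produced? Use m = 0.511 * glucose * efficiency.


Actual ethanol: m = 0.511 * 349.31 * 0.8454
m = 150.9017 g

150.9017 g


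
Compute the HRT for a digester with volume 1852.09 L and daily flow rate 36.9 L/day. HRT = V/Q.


HRT = V / Q
= 1852.09 / 36.9
= 50.1921 days

50.1921 days


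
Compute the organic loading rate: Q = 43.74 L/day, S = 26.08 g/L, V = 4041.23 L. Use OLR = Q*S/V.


OLR = Q * S / V
= 43.74 * 26.08 / 4041.23
= 0.2823 g/L/day

0.2823 g/L/day


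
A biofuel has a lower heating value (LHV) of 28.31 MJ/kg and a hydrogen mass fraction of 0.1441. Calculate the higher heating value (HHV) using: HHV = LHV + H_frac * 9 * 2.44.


HHV = LHV + H_frac * 9 * 2.44
= 28.31 + 0.1441 * 9 * 2.44
= 31.4744 MJ/kg

31.4744 MJ/kg


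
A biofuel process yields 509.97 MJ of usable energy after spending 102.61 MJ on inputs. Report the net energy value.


NEV = E_out - E_in
= 509.97 - 102.61
= 407.3600 MJ

407.3600 MJ


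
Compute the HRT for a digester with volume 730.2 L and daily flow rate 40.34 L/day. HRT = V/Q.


HRT = V / Q
= 730.2 / 40.34
= 18.1011 days

18.1011 days


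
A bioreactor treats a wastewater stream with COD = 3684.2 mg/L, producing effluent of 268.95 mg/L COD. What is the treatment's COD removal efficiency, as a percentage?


eta = (COD_in - COD_out) / COD_in * 100
= (3684.2 - 268.95) / 3684.2 * 100
= 92.6999%

92.6999%


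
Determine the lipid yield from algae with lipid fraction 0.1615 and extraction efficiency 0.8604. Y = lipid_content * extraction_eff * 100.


Y = lipid_content * extraction_eff * 100
= 0.1615 * 0.8604 * 100
= 13.8955%

13.8955%


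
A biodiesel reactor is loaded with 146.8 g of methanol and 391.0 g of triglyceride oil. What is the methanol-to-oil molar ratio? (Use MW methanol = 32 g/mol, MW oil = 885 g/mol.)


Molar ratio = n_MeOH / n_oil = (MeOH/32) / (oil/885) = (MeOH * 885) / (32 * oil)
= (146.8 * 885) / (32 * 391.0)
= 10.3835

10.3835


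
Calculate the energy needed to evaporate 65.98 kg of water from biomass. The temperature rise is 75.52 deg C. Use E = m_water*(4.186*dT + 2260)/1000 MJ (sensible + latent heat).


E = m_water * (4.186 * dT + 2260) / 1000
= 65.98 * (4.186 * 75.52 + 2260) / 1000
= 169.9728 MJ

169.9728 MJ


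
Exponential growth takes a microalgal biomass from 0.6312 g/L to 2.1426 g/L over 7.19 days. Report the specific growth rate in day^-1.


mu = ln(X2/X1) / dt
= ln(2.1426/0.6312) / 7.19
= 0.1700 per day

0.1700 per day


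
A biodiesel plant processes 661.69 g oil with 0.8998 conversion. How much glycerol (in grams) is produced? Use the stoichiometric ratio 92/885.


glycerol = oil * conv * (92/885)
= 661.69 * 0.8998 * 92 / 885
= 61.8935 g

61.8935 g


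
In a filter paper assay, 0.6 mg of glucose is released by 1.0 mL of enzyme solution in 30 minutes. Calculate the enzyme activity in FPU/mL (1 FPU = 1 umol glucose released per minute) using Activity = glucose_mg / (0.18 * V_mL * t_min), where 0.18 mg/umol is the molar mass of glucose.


Activity = glucose_mg / (0.18 mg/umol * V_mL * t_min)
= 0.6 / (0.18 * 1.0 * 30)
= 0.1111 FPU/mL

0.1111 FPU/mL


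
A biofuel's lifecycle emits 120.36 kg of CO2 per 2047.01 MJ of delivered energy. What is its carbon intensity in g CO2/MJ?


CI = CO2 * 1000 / E
= 120.36 * 1000 / 2047.01
= 58.7980 g CO2/MJ

58.7980 g CO2/MJ


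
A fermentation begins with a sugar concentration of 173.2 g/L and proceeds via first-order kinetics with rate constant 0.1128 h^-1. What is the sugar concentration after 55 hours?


S = S0 * exp(-k * t)
S = 173.2 * exp(-0.1128 * 55)
S = 0.3501 g/L

0.3501 g/L


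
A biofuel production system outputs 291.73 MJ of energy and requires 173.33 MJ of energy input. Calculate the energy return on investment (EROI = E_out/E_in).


EROI = E_out / E_in
= 291.73 / 173.33
= 1.6831

1.6831


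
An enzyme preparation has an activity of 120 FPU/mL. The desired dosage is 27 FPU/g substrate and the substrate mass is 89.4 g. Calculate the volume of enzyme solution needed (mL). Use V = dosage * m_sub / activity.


V = dosage * m_sub / activity
V = 27 * 89.4 / 120
V = 20.1150 mL

20.1150 mL


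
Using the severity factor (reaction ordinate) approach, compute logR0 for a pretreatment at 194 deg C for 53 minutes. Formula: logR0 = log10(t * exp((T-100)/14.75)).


logR0 = log10(t * exp((T - 100) / 14.75))
= log10(53 * exp((194 - 100) / 14.75))
= 4.4920

4.4920


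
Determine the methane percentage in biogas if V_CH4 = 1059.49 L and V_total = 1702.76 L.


CH4% = V_CH4 / V_total * 100
= 1059.49 / 1702.76 * 100
= 62.2219%

62.2219%


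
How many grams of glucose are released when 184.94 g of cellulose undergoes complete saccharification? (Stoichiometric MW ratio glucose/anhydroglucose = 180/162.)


glucose = cellulose * 180/162
= 184.94 * 180/162
= 205.4889 g

205.4889 g


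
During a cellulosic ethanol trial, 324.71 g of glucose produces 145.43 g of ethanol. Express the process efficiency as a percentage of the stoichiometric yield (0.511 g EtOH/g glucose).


Fermentation efficiency = (actual / (0.511 * glucose)) * 100
= (145.43 / (0.511 * 324.71)) * 100
= 87.6471%

87.6471%


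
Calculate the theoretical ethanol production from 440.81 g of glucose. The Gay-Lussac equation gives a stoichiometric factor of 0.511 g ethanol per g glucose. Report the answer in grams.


Theoretical ethanol yield: m_EtOH = 0.511 * m_glucose
m_EtOH = 0.511 * 440.81 = 225.2539 g

225.2539 g


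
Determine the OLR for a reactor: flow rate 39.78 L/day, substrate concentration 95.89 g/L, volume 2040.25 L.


OLR = Q * S / V
= 39.78 * 95.89 / 2040.25
= 1.8696 g/L/day

1.8696 g/L/day


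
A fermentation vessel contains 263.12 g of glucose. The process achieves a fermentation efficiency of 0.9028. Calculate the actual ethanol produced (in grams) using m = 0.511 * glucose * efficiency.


Actual ethanol: m = 0.511 * 263.12 * 0.9028
m = 121.3854 g

121.3854 g


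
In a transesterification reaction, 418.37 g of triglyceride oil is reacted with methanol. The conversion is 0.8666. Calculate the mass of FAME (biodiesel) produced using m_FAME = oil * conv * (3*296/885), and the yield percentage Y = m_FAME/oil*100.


m_FAME = oil * conv * (3 * 296 / 885) = oil * conv * (888/885)
= 418.37 * 0.8666 * 888 / 885
= 363.7885 g
Y = m_FAME / oil * 100 = conv * (888/885) * 100
= 0.8666 * 888 / 885 * 100
= 86.95%

363.7885 g FAME; Y = 86.95%


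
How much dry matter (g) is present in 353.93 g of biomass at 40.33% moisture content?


Wd = Ww * (1 - MC/100)
= 353.93 * (1 - 40.33/100)
= 211.1900 g

211.1900 g


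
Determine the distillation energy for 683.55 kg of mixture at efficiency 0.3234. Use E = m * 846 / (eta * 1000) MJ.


E = m * 846 / (eta * 1000)
= 683.55 * 846 / (0.3234 * 1000)
= 1788.1364 MJ

1788.1364 MJ


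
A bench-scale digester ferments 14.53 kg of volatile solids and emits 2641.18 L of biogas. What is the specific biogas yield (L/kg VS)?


Y = V / VS
= 2641.18 / 14.53
= 181.7743 L/kg VS

181.7743 L/kg VS


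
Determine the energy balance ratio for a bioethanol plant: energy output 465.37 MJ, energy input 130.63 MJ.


EROI = E_out / E_in
= 465.37 / 130.63
= 3.5625

3.5625


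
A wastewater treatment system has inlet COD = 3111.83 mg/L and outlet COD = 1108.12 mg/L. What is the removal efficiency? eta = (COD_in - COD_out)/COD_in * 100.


eta = (COD_in - COD_out) / COD_in * 100
= (3111.83 - 1108.12) / 3111.83 * 100
= 64.3901%

64.3901%


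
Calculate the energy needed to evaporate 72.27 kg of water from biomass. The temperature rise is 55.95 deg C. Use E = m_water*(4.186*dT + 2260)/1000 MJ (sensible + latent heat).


E = m_water * (4.186 * dT + 2260) / 1000
= 72.27 * (4.186 * 55.95 + 2260) / 1000
= 180.2563 MJ

180.2563 MJ


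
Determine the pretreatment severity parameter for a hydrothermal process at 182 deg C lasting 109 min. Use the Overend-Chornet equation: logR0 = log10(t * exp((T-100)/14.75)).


logR0 = log10(t * exp((T - 100) / 14.75))
= log10(109 * exp((182 - 100) / 14.75))
= 4.4518

4.4518


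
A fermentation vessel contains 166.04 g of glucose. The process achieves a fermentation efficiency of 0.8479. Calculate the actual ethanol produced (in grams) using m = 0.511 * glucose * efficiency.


Actual ethanol: m = 0.511 * 166.04 * 0.8479
m = 71.9413 g

71.9413 g


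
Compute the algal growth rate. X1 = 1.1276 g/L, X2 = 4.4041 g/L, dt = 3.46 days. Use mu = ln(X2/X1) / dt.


mu = ln(X2/X1) / dt
= ln(4.4041/1.1276) / 3.46
= 0.3938 per day

0.3938 per day


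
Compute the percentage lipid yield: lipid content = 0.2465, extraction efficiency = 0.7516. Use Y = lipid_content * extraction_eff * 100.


Y = lipid_content * extraction_eff * 100
= 0.2465 * 0.7516 * 100
= 18.5269%

18.5269%


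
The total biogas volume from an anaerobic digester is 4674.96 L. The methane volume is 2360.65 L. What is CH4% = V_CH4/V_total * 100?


CH4% = V_CH4 / V_total * 100
= 2360.65 / 4674.96 * 100
= 50.4956%

50.4956%


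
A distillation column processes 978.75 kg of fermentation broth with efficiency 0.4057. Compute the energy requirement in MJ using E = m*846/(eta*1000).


E = m * 846 / (eta * 1000)
= 978.75 * 846 / (0.4057 * 1000)
= 2040.9724 MJ

2040.9724 MJ


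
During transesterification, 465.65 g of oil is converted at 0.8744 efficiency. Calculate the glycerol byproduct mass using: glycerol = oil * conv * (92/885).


glycerol = oil * conv * (92/885)
= 465.65 * 0.8744 * 92 / 885
= 42.3267 g

42.3267 g


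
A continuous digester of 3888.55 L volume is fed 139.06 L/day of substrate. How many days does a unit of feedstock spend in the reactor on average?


HRT = V / Q
= 3888.55 / 139.06
= 27.9631 days

27.9631 days


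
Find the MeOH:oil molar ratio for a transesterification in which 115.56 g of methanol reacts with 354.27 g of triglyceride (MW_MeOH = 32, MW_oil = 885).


Molar ratio = n_MeOH / n_oil = (MeOH/32) / (oil/885) = (MeOH * 885) / (32 * oil)
= (115.56 * 885) / (32 * 354.27)
= 9.0212

9.0212


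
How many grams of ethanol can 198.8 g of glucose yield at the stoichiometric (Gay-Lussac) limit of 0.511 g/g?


Theoretical ethanol yield: m_EtOH = 0.511 * m_glucose
m_EtOH = 0.511 * 198.8 = 101.5868 g

101.5868 g


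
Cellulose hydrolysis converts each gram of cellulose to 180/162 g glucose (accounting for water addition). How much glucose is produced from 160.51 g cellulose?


glucose = cellulose * 180/162
= 160.51 * 180/162
= 178.3444 g

178.3444 g


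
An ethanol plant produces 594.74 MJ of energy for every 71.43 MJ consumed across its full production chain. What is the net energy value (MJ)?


NEV = E_out - E_in
= 594.74 - 71.43
= 523.3100 MJ

523.3100 MJ


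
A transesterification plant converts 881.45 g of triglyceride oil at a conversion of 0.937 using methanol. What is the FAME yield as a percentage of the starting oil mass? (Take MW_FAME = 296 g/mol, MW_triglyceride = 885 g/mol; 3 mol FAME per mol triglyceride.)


m_FAME = oil * conv * (3 * 296 / 885) = oil * conv * (888/885)
= 881.45 * 0.937 * 888 / 885
= 828.7184 g
Y = m_FAME / oil * 100 = conv * (888/885) * 100
= 0.937 * 888 / 885 * 100
= 94.02%

94.02%


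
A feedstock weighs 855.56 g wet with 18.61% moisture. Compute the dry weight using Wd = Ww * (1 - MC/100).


Wd = Ww * (1 - MC/100)
= 855.56 * (1 - 18.61/100)
= 696.3403 g

696.3403 g


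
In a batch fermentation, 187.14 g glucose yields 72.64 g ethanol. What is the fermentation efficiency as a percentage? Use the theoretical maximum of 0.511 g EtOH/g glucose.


Fermentation efficiency = (actual / (0.511 * glucose)) * 100
= (72.64 / (0.511 * 187.14)) * 100
= 75.9606%

75.9606%


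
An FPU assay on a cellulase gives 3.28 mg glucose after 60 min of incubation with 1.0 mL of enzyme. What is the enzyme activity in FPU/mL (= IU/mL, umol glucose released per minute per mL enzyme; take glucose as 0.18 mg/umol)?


Activity = glucose_mg / (0.18 mg/umol * V_mL * t_min)
= 3.28 / (0.18 * 1.0 * 60)
= 0.3037 FPU/mL

0.3037 FPU/mL


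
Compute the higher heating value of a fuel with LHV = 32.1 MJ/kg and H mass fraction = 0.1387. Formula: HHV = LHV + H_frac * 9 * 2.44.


HHV = LHV + H_frac * 9 * 2.44
= 32.1 + 0.1387 * 9 * 2.44
= 35.1459 MJ/kg

35.1459 MJ/kg


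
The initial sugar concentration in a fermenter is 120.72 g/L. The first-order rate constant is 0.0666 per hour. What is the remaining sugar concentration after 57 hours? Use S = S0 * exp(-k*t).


S = S0 * exp(-k * t)
S = 120.72 * exp(-0.0666 * 57)
S = 2.7109 g/L

2.7109 g/L


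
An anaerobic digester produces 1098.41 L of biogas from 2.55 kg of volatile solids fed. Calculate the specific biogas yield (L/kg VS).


Y = V / VS
= 1098.41 / 2.55
= 430.7490 L/kg VS

430.7490 L/kg VS


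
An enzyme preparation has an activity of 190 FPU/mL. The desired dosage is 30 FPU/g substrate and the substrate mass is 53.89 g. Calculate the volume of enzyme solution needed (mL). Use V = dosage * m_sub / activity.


V = dosage * m_sub / activity
V = 30 * 53.89 / 190
V = 8.5089 mL

8.5089 mL


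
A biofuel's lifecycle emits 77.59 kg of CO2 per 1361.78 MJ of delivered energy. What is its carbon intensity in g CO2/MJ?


CI = CO2 * 1000 / E
= 77.59 * 1000 / 1361.78
= 56.9769 g CO2/MJ

56.9769 g CO2/MJ


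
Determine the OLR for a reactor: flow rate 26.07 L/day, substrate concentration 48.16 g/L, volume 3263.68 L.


OLR = Q * S / V
= 26.07 * 48.16 / 3263.68
= 0.3847 g/L/day

0.3847 g/L/day


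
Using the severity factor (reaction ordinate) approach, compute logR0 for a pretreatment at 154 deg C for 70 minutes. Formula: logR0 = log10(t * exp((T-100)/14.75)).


logR0 = log10(t * exp((T - 100) / 14.75))
= log10(70 * exp((154 - 100) / 14.75))
= 3.4351

3.4351


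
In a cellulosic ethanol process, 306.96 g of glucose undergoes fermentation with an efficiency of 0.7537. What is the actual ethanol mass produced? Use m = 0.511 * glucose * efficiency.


Actual ethanol: m = 0.511 * 306.96 * 0.7537
m = 118.2228 g

118.2228 g


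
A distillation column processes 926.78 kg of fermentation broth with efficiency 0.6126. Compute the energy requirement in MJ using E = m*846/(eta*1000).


E = m * 846 / (eta * 1000)
= 926.78 * 846 / (0.6126 * 1000)
= 1279.8823 MJ

1279.8823 MJ


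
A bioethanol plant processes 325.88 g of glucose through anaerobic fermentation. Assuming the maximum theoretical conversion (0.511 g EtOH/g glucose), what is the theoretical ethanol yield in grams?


Theoretical ethanol yield: m_EtOH = 0.511 * m_glucose
m_EtOH = 0.511 * 325.88 = 166.5247 g

166.5247 g


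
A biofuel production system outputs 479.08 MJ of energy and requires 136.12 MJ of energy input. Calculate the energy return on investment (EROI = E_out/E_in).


EROI = E_out / E_in
= 479.08 / 136.12
= 3.5195

3.5195


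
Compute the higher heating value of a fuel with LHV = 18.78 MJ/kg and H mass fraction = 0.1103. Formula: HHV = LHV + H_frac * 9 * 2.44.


HHV = LHV + H_frac * 9 * 2.44
= 18.78 + 0.1103 * 9 * 2.44
= 21.2022 MJ/kg

21.2022 MJ/kg


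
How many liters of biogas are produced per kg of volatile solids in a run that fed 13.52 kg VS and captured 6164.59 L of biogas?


Y = V / VS
= 6164.59 / 13.52
= 455.9608 L/kg VS

455.9608 L/kg VS


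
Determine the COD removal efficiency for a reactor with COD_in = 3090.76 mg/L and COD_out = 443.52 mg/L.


eta = (COD_in - COD_out) / COD_in * 100
= (3090.76 - 443.52) / 3090.76 * 100
= 85.6501%

85.6501%


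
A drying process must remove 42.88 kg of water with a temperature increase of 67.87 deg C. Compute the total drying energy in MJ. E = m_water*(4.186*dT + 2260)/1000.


E = m_water * (4.186 * dT + 2260) / 1000
= 42.88 * (4.186 * 67.87 + 2260) / 1000
= 109.0912 MJ

109.0912 MJ


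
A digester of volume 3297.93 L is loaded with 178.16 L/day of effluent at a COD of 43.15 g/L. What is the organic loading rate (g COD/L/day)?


OLR = Q * S / V
= 178.16 * 43.15 / 3297.93
= 2.3310 g/L/day

2.3310 g/L/day


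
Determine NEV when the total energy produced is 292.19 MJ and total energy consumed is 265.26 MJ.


NEV = E_out - E_in
= 292.19 - 265.26
= 26.9300 MJ

26.9300 MJ


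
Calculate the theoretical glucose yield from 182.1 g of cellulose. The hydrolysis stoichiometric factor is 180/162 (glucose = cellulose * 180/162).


glucose = cellulose * 180/162
= 182.1 * 180/162
= 202.3333 g

202.3333 g


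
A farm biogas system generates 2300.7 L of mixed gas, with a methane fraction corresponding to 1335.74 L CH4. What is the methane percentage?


CH4% = V_CH4 / V_total * 100
= 1335.74 / 2300.7 * 100
= 58.0580%

58.0580%


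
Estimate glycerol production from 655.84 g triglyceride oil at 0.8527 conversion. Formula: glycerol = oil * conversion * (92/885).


glycerol = oil * conv * (92/885)
= 655.84 * 0.8527 * 92 / 885
= 58.1351 g

58.1351 g


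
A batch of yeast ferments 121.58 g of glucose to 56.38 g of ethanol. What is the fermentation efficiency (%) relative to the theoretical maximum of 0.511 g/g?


Fermentation efficiency = (actual / (0.511 * glucose)) * 100
= (56.38 / (0.511 * 121.58)) * 100
= 90.7490%

90.7490%


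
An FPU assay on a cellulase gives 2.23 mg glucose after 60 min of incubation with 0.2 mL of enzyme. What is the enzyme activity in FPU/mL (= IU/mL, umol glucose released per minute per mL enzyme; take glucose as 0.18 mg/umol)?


Activity = glucose_mg / (0.18 mg/umol * V_mL * t_min)
= 2.23 / (0.18 * 0.2 * 60)
= 1.0324 FPU/mL

1.0324 FPU/mL


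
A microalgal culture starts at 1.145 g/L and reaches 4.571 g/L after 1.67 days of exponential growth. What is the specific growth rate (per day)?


mu = ln(X2/X1) / dt
= ln(4.571/1.145) / 1.67
= 0.8289 per day

0.8289 per day


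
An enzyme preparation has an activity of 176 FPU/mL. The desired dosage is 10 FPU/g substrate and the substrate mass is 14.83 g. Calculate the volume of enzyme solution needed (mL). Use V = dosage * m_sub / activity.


V = dosage * m_sub / activity
V = 10 * 14.83 / 176
V = 0.8426 mL

0.8426 mL


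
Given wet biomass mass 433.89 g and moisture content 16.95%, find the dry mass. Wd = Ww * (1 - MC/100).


Wd = Ww * (1 - MC/100)
= 433.89 * (1 - 16.95/100)
= 360.3456 g

360.3456 g


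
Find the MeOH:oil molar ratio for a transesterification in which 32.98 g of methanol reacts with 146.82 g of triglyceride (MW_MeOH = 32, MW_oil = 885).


Molar ratio = n_MeOH / n_oil = (MeOH/32) / (oil/885) = (MeOH * 885) / (32 * oil)
= (32.98 * 885) / (32 * 146.82)
= 6.2124

6.2124


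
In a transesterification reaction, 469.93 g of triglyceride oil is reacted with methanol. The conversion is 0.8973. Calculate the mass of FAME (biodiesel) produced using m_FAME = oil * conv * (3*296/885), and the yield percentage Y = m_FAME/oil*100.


m_FAME = oil * conv * (3 * 296 / 885) = oil * conv * (888/885)
= 469.93 * 0.8973 * 888 / 885
= 423.0976 g
Y = m_FAME / oil * 100 = conv * (888/885) * 100
= 0.8973 * 888 / 885 * 100
= 90.03%

423.0976 g FAME; Y = 90.03%


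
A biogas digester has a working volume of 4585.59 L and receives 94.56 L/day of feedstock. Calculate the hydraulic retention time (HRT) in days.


HRT = V / Q
= 4585.59 / 94.56
= 48.4940 days

48.4940 days


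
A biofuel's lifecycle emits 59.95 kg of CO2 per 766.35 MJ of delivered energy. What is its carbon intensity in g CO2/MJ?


CI = CO2 * 1000 / E
= 59.95 * 1000 / 766.35
= 78.2280 g CO2/MJ

78.2280 g CO2/MJ


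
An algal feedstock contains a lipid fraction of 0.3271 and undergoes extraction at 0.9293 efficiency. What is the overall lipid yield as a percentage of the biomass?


Y = lipid_content * extraction_eff * 100
= 0.3271 * 0.9293 * 100
= 30.3974%

30.3974%


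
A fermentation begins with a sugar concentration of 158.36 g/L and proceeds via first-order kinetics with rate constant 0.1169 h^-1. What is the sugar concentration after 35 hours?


S = S0 * exp(-k * t)
S = 158.36 * exp(-0.1169 * 35)
S = 2.6469 g/L

2.6469 g/L


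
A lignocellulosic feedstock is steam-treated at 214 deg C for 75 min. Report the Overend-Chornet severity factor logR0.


logR0 = log10(t * exp((T - 100) / 14.75))
= log10(75 * exp((214 - 100) / 14.75))
= 5.2316

5.2316


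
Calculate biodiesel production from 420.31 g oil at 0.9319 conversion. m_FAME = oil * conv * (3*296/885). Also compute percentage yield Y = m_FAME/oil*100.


m_FAME = oil * conv * (3 * 296 / 885) = oil * conv * (888/885)
= 420.31 * 0.9319 * 888 / 885
= 393.0146 g
Y = m_FAME / oil * 100 = conv * (888/885) * 100
= 0.9319 * 888 / 885 * 100
= 93.51%

393.0146 g FAME; Y = 93.51%


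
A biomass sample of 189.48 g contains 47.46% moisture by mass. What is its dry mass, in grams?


Wd = Ww * (1 - MC/100)
= 189.48 * (1 - 47.46/100)
= 99.5528 g

99.5528 g


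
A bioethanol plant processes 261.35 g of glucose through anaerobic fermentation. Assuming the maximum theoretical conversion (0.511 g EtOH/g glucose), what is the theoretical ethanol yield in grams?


Theoretical ethanol yield: m_EtOH = 0.511 * m_glucose
m_EtOH = 0.511 * 261.35 = 133.5499 g

133.5499 g


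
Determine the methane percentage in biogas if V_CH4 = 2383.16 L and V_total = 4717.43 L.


CH4% = V_CH4 / V_total * 100
= 2383.16 / 4717.43 * 100
= 50.5182%

50.5182%


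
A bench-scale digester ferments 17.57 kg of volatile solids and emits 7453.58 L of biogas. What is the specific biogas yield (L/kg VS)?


Y = V / VS
= 7453.58 / 17.57
= 424.2220 L/kg VS

424.2220 L/kg VS


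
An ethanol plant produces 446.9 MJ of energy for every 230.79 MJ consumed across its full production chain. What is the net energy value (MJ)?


NEV = E_out - E_in
= 446.9 - 230.79
= 216.1100 MJ

216.1100 MJ


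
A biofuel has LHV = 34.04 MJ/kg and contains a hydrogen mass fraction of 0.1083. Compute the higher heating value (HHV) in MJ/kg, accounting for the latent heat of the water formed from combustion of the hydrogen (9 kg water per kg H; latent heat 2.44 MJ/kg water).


HHV = LHV + H_frac * 9 * 2.44
= 34.04 + 0.1083 * 9 * 2.44
= 36.4183 MJ/kg

36.4183 MJ/kg


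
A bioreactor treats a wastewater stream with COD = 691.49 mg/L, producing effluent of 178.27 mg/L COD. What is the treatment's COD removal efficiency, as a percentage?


eta = (COD_in - COD_out) / COD_in * 100
= (691.49 - 178.27) / 691.49 * 100
= 74.2194%

74.2194%


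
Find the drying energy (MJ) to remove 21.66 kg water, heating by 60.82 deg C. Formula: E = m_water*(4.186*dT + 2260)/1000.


E = m_water * (4.186 * dT + 2260) / 1000
= 21.66 * (4.186 * 60.82 + 2260) / 1000
= 54.4661 MJ

54.4661 MJ


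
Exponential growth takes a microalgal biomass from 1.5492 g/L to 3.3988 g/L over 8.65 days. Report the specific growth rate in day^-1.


mu = ln(X2/X1) / dt
= ln(3.3988/1.5492) / 8.65
= 0.0908 per day

0.0908 per day


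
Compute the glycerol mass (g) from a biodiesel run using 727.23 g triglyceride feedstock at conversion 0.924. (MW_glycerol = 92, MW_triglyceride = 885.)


glycerol = oil * conv * (92/885)
= 727.23 * 0.924 * 92 / 885
= 69.8535 g

69.8535 g


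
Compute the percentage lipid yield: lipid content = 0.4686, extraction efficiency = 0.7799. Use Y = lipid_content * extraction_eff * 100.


Y = lipid_content * extraction_eff * 100
= 0.4686 * 0.7799 * 100
= 36.5461%

36.5461%


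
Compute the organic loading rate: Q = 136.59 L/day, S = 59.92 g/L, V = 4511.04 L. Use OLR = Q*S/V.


OLR = Q * S / V
= 136.59 * 59.92 / 4511.04
= 1.8143 g/L/day

1.8143 g/L/day


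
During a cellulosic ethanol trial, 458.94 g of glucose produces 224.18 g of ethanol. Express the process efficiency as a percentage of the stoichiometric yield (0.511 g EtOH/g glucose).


Fermentation efficiency = (actual / (0.511 * glucose)) * 100
= (224.18 / (0.511 * 458.94)) * 100
= 95.5917%

95.5917%


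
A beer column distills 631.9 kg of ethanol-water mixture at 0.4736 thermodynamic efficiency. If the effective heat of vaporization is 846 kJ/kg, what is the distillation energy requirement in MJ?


E = m * 846 / (eta * 1000)
= 631.9 * 846 / (0.4736 * 1000)
= 1128.7741 MJ

1128.7741 MJ


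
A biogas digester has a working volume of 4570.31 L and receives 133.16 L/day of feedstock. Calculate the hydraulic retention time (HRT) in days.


HRT = V / Q
= 4570.31 / 133.16
= 34.3219 days

34.3219 days


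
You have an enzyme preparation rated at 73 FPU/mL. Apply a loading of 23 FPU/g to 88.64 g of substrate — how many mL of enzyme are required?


V = dosage * m_sub / activity
V = 23 * 88.64 / 73
V = 27.9277 mL

27.9277 mL


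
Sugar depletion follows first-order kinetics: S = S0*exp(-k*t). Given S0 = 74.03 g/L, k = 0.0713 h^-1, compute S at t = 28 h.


S = S0 * exp(-k * t)
S = 74.03 * exp(-0.0713 * 28)
S = 10.0550 g/L

10.0550 g/L


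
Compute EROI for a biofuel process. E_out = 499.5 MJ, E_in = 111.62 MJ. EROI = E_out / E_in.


EROI = E_out / E_in
= 499.5 / 111.62
= 4.4750

4.4750


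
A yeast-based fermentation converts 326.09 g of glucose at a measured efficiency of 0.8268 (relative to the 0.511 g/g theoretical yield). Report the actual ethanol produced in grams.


Actual ethanol: m = 0.511 * 326.09 * 0.8268
m = 137.7713 g

137.7713 g


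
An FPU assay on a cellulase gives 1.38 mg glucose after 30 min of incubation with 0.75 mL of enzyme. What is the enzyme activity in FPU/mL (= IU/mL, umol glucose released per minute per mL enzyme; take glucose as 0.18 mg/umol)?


Activity = glucose_mg / (0.18 mg/umol * V_mL * t_min)
= 1.38 / (0.18 * 0.75 * 30)
= 0.3407 FPU/mL

0.3407 FPU/mL


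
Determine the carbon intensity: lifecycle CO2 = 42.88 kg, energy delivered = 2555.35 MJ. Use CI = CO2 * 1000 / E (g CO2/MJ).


CI = CO2 * 1000 / E
= 42.88 * 1000 / 2555.35
= 16.7805 g CO2/MJ

16.7805 g CO2/MJ


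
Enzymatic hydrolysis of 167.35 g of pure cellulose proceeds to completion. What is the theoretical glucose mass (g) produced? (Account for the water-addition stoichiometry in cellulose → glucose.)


glucose = cellulose * 180/162
= 167.35 * 180/162
= 185.9444 g

185.9444 g


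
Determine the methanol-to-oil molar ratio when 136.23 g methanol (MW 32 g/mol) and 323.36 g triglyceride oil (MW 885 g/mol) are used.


Molar ratio = n_MeOH / n_oil = (MeOH/32) / (oil/885) = (MeOH * 885) / (32 * oil)
= (136.23 * 885) / (32 * 323.36)
= 11.6514

11.6514


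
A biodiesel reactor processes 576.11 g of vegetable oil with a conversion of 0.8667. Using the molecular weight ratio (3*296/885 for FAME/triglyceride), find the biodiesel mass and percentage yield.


m_FAME = oil * conv * (3 * 296 / 885) = oil * conv * (888/885)
= 576.11 * 0.8667 * 888 / 885
= 501.0071 g
Y = m_FAME / oil * 100 = conv * (888/885) * 100
= 0.8667 * 888 / 885 * 100
= 86.96%

501.0071 g FAME; Y = 86.96%


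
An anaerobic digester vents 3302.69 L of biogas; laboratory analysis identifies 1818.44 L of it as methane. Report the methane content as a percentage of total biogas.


CH4% = V_CH4 / V_total * 100
= 1818.44 / 3302.69 * 100
= 55.0594%

55.0594%


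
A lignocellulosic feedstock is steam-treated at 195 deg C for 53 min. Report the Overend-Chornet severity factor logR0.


logR0 = log10(t * exp((T - 100) / 14.75))
= log10(53 * exp((195 - 100) / 14.75))
= 4.5214

4.5214


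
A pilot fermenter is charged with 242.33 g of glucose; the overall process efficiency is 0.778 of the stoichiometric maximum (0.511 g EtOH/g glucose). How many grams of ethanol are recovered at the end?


Actual ethanol: m = 0.511 * 242.33 * 0.778
m = 96.3402 g

96.3402 g


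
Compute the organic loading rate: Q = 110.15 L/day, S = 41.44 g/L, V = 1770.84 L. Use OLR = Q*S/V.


OLR = Q * S / V
= 110.15 * 41.44 / 1770.84
= 2.5777 g/L/day

2.5777 g/L/day


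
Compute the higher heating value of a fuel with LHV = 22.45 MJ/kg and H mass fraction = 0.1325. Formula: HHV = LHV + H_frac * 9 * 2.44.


HHV = LHV + H_frac * 9 * 2.44
= 22.45 + 0.1325 * 9 * 2.44
= 25.3597 MJ/kg

25.3597 MJ/kg


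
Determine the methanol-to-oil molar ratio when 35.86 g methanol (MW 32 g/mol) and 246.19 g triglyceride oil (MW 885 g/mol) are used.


Molar ratio = n_MeOH / n_oil = (MeOH/32) / (oil/885) = (MeOH * 885) / (32 * oil)
= (35.86 * 885) / (32 * 246.19)
= 4.0284

4.0284


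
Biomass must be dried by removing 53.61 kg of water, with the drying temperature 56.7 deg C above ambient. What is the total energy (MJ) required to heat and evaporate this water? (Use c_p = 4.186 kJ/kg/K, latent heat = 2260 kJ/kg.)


E = m_water * (4.186 * dT + 2260) / 1000
= 53.61 * (4.186 * 56.7 + 2260) / 1000
= 133.8827 MJ

133.8827 MJ


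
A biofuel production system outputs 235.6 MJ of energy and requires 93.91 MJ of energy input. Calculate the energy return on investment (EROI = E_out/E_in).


EROI = E_out / E_in
= 235.6 / 93.91
= 2.5088

2.5088


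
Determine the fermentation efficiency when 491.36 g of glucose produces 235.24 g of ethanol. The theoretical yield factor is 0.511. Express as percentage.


Fermentation efficiency = (actual / (0.511 * glucose)) * 100
= (235.24 / (0.511 * 491.36)) * 100
= 93.6894%

93.6894%


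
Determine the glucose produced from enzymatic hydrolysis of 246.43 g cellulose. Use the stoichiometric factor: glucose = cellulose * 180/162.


glucose = cellulose * 180/162
= 246.43 * 180/162
= 273.8111 g

273.8111 g


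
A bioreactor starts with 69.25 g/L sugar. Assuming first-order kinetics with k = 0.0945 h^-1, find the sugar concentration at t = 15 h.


S = S0 * exp(-k * t)
S = 69.25 * exp(-0.0945 * 15)
S = 16.7806 g/L

16.7806 g/L


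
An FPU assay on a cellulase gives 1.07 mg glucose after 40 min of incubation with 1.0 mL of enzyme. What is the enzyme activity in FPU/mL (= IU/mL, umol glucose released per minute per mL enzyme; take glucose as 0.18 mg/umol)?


Activity = glucose_mg / (0.18 mg/umol * V_mL * t_min)
= 1.07 / (0.18 * 1.0 * 40)
= 0.1486 FPU/mL

0.1486 FPU/mL


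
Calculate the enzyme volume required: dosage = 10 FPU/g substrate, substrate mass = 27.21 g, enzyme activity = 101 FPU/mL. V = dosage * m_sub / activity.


V = dosage * m_sub / activity
V = 10 * 27.21 / 101
V = 2.6941 mL

2.6941 mL


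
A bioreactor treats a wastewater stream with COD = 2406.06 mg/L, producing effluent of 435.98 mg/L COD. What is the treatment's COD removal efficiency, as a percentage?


eta = (COD_in - COD_out) / COD_in * 100
= (2406.06 - 435.98) / 2406.06 * 100
= 81.8799%

81.8799%


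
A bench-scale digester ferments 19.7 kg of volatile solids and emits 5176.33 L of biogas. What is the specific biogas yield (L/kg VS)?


Y = V / VS
= 5176.33 / 19.7
= 262.7579 L/kg VS

262.7579 L/kg VS


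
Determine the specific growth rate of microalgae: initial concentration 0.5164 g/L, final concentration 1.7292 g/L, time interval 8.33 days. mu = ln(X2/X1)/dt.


mu = ln(X2/X1) / dt
= ln(1.7292/0.5164) / 8.33
= 0.1451 per day

0.1451 per day


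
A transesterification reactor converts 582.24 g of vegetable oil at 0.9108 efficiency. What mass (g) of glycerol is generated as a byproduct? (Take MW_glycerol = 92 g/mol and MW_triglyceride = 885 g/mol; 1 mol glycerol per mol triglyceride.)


glycerol = oil * conv * (92/885)
= 582.24 * 0.9108 * 92 / 885
= 55.1277 g

55.1277 g


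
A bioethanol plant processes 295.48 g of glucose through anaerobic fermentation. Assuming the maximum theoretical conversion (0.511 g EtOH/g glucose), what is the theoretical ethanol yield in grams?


Theoretical ethanol yield: m_EtOH = 0.511 * m_glucose
m_EtOH = 0.511 * 295.48 = 150.9903 g

150.9903 g


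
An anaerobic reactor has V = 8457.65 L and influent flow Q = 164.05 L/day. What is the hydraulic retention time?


HRT = V / Q
= 8457.65 / 164.05
= 51.5553 days

51.5553 days


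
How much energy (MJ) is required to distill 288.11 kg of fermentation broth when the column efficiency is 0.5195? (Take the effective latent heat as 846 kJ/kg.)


E = m * 846 / (eta * 1000)
= 288.11 * 846 / (0.5195 * 1000)
= 469.1839 MJ

469.1839 MJ


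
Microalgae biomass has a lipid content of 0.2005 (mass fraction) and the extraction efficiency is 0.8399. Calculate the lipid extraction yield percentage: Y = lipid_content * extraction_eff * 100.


Y = lipid_content * extraction_eff * 100
= 0.2005 * 0.8399 * 100
= 16.8400%

16.8400%


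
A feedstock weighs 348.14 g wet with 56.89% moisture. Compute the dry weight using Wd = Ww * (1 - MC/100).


Wd = Ww * (1 - MC/100)
= 348.14 * (1 - 56.89/100)
= 150.0832 g

150.0832 g


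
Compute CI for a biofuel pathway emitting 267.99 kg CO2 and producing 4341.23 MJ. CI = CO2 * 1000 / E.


CI = CO2 * 1000 / E
= 267.99 * 1000 / 4341.23
= 61.7314 g CO2/MJ

61.7314 g CO2/MJ


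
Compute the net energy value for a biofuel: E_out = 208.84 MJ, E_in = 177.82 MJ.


NEV = E_out - E_in
= 208.84 - 177.82
= 31.0200 MJ

31.0200 MJ


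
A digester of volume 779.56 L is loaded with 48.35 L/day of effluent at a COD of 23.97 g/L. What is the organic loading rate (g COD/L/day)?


OLR = Q * S / V
= 48.35 * 23.97 / 779.56
= 1.4867 g/L/day

1.4867 g/L/day


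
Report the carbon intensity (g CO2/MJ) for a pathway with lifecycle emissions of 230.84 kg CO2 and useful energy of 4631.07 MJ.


CI = CO2 * 1000 / E
= 230.84 * 1000 / 4631.07
= 49.8459 g CO2/MJ

49.8459 g CO2/MJ


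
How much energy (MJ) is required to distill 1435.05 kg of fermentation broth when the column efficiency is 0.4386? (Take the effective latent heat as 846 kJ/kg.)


E = m * 846 / (eta * 1000)
= 1435.05 * 846 / (0.4386 * 1000)
= 2768.0171 MJ

2768.0171 MJ


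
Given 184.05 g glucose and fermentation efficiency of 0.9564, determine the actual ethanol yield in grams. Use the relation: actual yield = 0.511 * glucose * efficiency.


Actual ethanol: m = 0.511 * 184.05 * 0.9564
m = 89.9490 g

89.9490 g


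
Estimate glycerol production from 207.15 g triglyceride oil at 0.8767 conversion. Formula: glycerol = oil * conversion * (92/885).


glycerol = oil * conv * (92/885)
= 207.15 * 0.8767 * 92 / 885
= 18.8791 g

18.8791 g


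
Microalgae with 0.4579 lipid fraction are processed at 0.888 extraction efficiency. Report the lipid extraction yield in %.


Y = lipid_content * extraction_eff * 100
= 0.4579 * 0.888 * 100
= 40.6615%

40.6615%


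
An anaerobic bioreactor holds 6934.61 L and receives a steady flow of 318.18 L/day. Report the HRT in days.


HRT = V / Q
= 6934.61 / 318.18
= 21.7946 days

21.7946 days


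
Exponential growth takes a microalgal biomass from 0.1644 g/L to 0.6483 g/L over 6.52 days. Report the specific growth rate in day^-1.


mu = ln(X2/X1) / dt
= ln(0.6483/0.1644) / 6.52
= 0.2104 per day

0.2104 per day


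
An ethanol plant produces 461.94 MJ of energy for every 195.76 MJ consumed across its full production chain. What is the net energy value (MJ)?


NEV = E_out - E_in
= 461.94 - 195.76
= 266.1800 MJ

266.1800 MJ


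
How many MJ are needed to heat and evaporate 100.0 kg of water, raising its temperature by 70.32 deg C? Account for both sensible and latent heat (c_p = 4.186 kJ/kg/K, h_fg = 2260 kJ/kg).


E = m_water * (4.186 * dT + 2260) / 1000
= 100.0 * (4.186 * 70.32 + 2260) / 1000
= 255.4360 MJ

255.4360 MJ


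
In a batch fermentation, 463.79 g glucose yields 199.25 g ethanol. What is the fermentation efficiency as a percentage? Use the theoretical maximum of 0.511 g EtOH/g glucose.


Fermentation efficiency = (actual / (0.511 * glucose)) * 100
= (199.25 / (0.511 * 463.79)) * 100
= 84.0729%

84.0729%


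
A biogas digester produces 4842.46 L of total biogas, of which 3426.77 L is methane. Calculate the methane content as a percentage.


CH4% = V_CH4 / V_total * 100
= 3426.77 / 4842.46 * 100
= 70.7651%

70.7651%


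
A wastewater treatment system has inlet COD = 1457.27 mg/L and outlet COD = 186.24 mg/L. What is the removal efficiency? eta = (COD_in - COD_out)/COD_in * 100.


eta = (COD_in - COD_out) / COD_in * 100
= (1457.27 - 186.24) / 1457.27 * 100
= 87.2199%

87.2199%
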